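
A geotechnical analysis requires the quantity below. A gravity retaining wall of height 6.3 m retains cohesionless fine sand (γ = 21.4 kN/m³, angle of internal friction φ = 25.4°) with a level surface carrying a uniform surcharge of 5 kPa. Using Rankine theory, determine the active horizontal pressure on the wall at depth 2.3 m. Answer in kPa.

K_a = (1 − sin φ)/(1 + sin φ) = 0.3996.
σ_v = γz + q = 21.4 × 2.3 + 5 = 54.22 kPa.
σ_h = K_a σ_v = 0.3996 × 54.22 = 21.67 kPa.

21.7 kPa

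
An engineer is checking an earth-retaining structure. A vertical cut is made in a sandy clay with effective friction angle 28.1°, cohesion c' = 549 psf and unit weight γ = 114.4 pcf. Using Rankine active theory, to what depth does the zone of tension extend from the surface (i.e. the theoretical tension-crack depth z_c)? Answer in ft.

16.0 ft

K_a = tan²(45° − 28.1°/2) = 0.3596; √K_a = 0.5997.
The active pressure is zero where K_a γ z = 2c√K_a, so z_c = 2c/(γ√K_a) = 2×549/(114.4×0.5997) = 16.01 ft.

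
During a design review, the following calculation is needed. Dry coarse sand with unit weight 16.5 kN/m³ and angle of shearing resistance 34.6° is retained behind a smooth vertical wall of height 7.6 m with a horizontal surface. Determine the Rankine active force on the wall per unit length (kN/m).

131 kN/m

K_a = tan²(45° − φ/2) = 0.2756.
P_a = ½ K_a γ H² = 0.5 × 0.2756 × 16.5 × 7.6² = 131.3 kN/m.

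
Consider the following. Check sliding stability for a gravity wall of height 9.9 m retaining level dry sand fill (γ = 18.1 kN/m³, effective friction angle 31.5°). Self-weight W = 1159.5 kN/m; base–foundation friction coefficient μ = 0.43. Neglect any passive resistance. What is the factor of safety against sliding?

K_a = tan²(45° − 31.5°/2) = 0.3136.
P_a = ½K_aγH² = 0.5×0.3136×18.1×9.9² = 278.2 kN/m, acting at H/3 = 3.300 m above the base.
FS_sliding = μW / P_a = 0.43×1159.5 / 278.2 = 1.792.

1.79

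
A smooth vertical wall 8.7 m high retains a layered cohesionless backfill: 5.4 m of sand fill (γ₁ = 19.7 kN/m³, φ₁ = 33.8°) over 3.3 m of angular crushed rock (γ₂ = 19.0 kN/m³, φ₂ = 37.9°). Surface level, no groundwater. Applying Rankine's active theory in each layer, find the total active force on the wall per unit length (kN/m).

K_a1 = tan²(45°−33.8°/2) = 0.2851; K_a2 = tan²(45°−37.9°/2) = 0.2389.
Layer 1: σ at base = K_a1 γ₁ h₁ = 30.33 kPa; P₁ = ½×30.33×5.4 = 81.89.
Layer 2: σ_v at top = γ₁h₁ = 106.4; σ_h top = K_a2×106.4 = 25.42; σ_h base = K_a2×(106.4+19.0×3.3) = 40.40.
P₂ = ½(25.42+40.40)×3.3 = 108.6. Total P_a = 81.89+108.6 = 190.5 kN/m.

190 kN/m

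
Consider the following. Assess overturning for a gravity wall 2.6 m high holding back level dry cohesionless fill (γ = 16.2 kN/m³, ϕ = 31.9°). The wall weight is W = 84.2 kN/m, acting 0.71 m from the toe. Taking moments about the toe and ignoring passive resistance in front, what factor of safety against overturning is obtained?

4.08

K_a = tan²(45° − 31.9°/2) = 0.3085.
P_a = ½K_aγH² = 0.5×0.3085×16.2×2.6² = 16.89 kN/m, acting at H/3 = 0.8667 m above the base.
Overturning moment M_o = P_a × H/3 = 16.89 × 0.8667 = 14.64.
Resisting moment M_r = W × 0.71 = 84.2 × 0.71 = 59.78.
FS_overturning = M_r/M_o = 59.78/14.64 = 4.083.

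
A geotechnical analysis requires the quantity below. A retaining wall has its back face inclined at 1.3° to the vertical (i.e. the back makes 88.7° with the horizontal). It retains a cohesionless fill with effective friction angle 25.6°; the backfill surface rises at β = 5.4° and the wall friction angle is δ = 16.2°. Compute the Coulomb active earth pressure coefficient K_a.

K_a = sin²(α+φ) / [sin²α · sin(α−δ) · (1 + √{sin(φ+δ)sin(φ−β) / (sin(α−δ)sin(α+β))})²].
With α = 88.7°, φ = 25.6°, δ = 16.2°, β = 5.4°: K_a = 0.3915.

0.392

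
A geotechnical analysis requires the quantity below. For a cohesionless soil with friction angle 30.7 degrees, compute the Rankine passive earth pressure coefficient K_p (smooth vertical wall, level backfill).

3.09

K_p = (1 + sin φ)/(1 − sin φ) = tan²(45° + 30.7°/2) = 3.086.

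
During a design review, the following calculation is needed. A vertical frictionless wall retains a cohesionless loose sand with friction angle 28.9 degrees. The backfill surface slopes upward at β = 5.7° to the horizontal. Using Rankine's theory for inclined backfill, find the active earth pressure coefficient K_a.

K_a = cos β · (cos β − √(cos²β − cos²φ)) / (cos β + √(cos²β − cos²φ)).
cos β = 0.9951, cos φ = 0.8755, √(cos²β − cos²φ) = 0.4730.
K_a = 0.9951 × (0.9951 − 0.4730)/(0.9951 + 0.4730) = 0.3539.

0.354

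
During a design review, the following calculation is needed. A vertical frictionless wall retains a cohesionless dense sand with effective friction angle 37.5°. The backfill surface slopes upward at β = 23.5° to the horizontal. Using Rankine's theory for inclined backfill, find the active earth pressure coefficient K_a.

K_a = cos β · (cos β − √(cos²β − cos²φ)) / (cos β + √(cos²β − cos²φ)).
cos β = 0.9171, cos φ = 0.7934, √(cos²β − cos²φ) = 0.4600.
K_a = 0.9171 × (0.9171 − 0.4600)/(0.9171 + 0.4600) = 0.3044.

0.304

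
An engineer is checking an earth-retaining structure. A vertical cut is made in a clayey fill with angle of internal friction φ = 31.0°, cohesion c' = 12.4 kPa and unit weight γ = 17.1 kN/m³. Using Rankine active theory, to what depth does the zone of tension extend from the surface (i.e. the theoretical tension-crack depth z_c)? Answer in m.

K_a = tan²(45° − 31.0°/2) = 0.3201; √K_a = 0.5658.
The active pressure is zero where K_a γ z = 2c√K_a, so z_c = 2c/(γ√K_a) = 2×12.4/(17.1×0.5658) = 2.563 m.

2.56 m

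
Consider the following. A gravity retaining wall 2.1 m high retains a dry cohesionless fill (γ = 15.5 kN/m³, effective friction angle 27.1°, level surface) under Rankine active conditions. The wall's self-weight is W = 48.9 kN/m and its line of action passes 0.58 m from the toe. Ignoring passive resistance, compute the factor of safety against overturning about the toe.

K_a = tan²(45° − 27.1°/2) = 0.3741.
P_a = ½K_aγH² = 0.5×0.3741×15.5×2.1² = 12.78 kN/m, acting at H/3 = 0.7000 m above the base.
Overturning moment M_o = P_a × H/3 = 12.78 × 0.7000 = 8.949.
Resisting moment M_r = W × 0.58 = 48.9 × 0.58 = 28.36.
FS_overturning = M_r/M_o = 28.36/8.949 = 3.169.

3.17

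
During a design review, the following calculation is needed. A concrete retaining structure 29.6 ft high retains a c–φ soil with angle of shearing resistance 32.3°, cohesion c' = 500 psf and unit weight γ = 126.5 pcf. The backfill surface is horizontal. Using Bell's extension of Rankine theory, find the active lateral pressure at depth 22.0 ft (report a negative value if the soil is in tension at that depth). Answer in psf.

K_a = (1 − sin φ)/(1 + sin φ) = 0.3035.
σ_a = K_a γ z − 2c√K_a = 0.3035×126.5×22.0 − 2×500×0.5509 = 293.7 psf.

294 psf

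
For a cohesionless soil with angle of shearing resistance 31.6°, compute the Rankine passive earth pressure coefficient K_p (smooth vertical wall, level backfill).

3.20

K_p = (1 + sin φ)/(1 − sin φ) = tan²(45° + 31.6°/2) = 3.202.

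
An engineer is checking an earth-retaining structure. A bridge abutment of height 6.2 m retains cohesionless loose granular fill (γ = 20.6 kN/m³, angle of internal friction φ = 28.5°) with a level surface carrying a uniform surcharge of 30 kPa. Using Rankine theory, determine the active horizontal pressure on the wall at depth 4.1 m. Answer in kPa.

40.5 kPa

K_a = (1 − sin φ)/(1 + sin φ) = 0.3540.
σ_v = γz + q = 20.6 × 4.1 + 30 = 114.5 kPa.
σ_h = K_a σ_v = 0.3540 × 114.5 = 40.51 kPa.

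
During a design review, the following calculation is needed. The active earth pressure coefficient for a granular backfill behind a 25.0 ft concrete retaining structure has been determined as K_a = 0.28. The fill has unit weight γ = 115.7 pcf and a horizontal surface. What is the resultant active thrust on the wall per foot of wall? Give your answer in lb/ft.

P = ½ K_a γ H² = 0.5 × 0.28 × 115.7 × 25.0² = 10120 lb/ft.

10100 lb/ft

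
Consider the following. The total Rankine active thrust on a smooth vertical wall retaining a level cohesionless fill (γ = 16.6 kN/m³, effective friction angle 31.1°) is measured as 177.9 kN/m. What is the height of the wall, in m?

K_a = 0.3188. P_a = ½ K_a γ H² ⇒ H = √(2P_a/(K_a γ)).
H = √(2×177.9/(0.3188×16.6)) = 8.200 m.

8.20 m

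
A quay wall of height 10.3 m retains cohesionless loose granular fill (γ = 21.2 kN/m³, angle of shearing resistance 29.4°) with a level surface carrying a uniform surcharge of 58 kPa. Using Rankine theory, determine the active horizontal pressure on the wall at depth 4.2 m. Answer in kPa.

50.2 kPa

K_a = (1 − sin φ)/(1 + sin φ) = 0.3415.
σ_v = γz + q = 21.2 × 4.2 + 58 = 147.0 kPa.
σ_h = K_a σ_v = 0.3415 × 147.0 = 50.21 kPa.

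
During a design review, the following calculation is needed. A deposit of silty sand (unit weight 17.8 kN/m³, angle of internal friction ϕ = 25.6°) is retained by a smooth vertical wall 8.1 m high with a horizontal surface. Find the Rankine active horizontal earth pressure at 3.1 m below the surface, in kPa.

K_a = (1 − sin φ)/(1 + sin φ) = 0.3966.
σ_h = K_a γ z = 0.3966 × 17.8 × 3.1 = 21.88 kPa.

21.9 kPa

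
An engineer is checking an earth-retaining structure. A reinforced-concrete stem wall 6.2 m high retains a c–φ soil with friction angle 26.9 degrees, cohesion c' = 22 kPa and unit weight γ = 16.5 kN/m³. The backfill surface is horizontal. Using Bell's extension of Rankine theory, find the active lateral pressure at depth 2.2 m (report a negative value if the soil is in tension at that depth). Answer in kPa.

-13.3 kPa

K_a = (1 − sin φ)/(1 + sin φ) = 0.3770.
σ_a = K_a γ z − 2c√K_a = 0.3770×16.5×2.2 − 2×22×0.6140 = -13.33 kPa.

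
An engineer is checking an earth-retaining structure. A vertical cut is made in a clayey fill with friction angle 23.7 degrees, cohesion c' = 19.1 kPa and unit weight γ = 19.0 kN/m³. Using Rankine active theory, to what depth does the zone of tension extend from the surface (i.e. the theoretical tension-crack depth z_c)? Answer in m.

K_a = tan²(45° − 23.7°/2) = 0.4266; √K_a = 0.6531.
The active pressure is zero where K_a γ z = 2c√K_a, so z_c = 2c/(γ√K_a) = 2×19.1/(19.0×0.6531) = 3.078 m.

3.08 m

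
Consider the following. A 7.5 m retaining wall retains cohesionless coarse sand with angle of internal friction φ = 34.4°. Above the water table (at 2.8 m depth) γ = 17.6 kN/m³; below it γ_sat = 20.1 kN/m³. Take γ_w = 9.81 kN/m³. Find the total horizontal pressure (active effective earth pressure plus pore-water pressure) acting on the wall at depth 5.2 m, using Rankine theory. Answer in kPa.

K_a = (1 − sin φ)/(1 + sin φ) = 0.2780.
γ' = 20.1 − 9.81 = 10.29 kN/m³.
Effective vertical stress at 5.2 m: σ'_v = 17.6×2.8 + 10.29×2.40 = 73.98 kPa.
σ'_h = K_a σ'_v = 0.2780 × 73.98 = 20.56 kPa; u = γ_w × 2.40 = 23.54 kPa.
Total σ_h = 20.56 + 23.54 = 44.11 kPa.

44.1 kPa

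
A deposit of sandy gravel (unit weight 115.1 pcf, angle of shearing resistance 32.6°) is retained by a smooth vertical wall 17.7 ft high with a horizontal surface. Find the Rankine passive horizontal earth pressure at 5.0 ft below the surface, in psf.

1920 psf

K_p = (1 + sin φ)/(1 − sin φ) = 3.336.
σ_h = K_p γ z = 3.336 × 115.1 × 5.0 = 1920 psf.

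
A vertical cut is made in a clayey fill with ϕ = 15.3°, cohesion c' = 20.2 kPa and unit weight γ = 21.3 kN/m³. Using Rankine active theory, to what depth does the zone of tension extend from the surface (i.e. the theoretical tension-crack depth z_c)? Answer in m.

2.49 m

K_a = tan²(45° − 15.3°/2) = 0.5824; √K_a = 0.7632.
The active pressure is zero where K_a γ z = 2c√K_a, so z_c = 2c/(γ√K_a) = 2×20.2/(21.3×0.7632) = 2.485 m.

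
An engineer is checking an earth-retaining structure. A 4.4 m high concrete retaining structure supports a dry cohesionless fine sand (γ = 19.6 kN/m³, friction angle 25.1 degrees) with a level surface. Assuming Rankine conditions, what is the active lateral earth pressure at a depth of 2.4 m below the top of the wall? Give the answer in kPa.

K_a = (1 − sin φ)/(1 + sin φ) = 0.4043.
σ_h = K_a γ z = 0.4043 × 19.6 × 2.4 = 19.02 kPa.

19.0 kPa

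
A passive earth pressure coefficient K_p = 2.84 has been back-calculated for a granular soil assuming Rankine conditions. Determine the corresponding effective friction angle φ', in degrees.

K_p = (1+sin φ)/(1−sin φ) ⇒ sin φ = (K_p − 1)/(K_p + 1) = 0.4792.
φ = arcsin(0.4792) = 28.63°.

28.6°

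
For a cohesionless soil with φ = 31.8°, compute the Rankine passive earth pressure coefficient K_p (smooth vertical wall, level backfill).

K_p = (1 + sin φ)/(1 − sin φ) = tan²(45° + 31.8°/2) = 3.228.

3.23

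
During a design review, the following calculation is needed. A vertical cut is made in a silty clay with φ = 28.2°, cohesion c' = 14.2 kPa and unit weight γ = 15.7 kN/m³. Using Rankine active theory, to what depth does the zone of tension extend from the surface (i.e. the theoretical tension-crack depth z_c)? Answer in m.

K_a = tan²(45° − 28.2°/2) = 0.3582; √K_a = 0.5985.
The active pressure is zero where K_a γ z = 2c√K_a, so z_c = 2c/(γ√K_a) = 2×14.2/(15.7×0.5985) = 3.022 m.

3.02 m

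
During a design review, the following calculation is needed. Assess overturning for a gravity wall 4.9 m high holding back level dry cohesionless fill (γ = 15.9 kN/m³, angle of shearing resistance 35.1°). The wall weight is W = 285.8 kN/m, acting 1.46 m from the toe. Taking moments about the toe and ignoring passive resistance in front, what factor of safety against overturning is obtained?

K_a = tan²(45° − 35.1°/2) = 0.2698.
P_a = ½K_aγH² = 0.5×0.2698×15.9×4.9² = 51.51 kN/m, acting at H/3 = 1.633 m above the base.
Overturning moment M_o = P_a × H/3 = 51.51 × 1.633 = 84.13.
Resisting moment M_r = W × 1.46 = 285.8 × 1.46 = 417.3.
FS_overturning = M_r/M_o = 417.3/84.13 = 4.960.

4.96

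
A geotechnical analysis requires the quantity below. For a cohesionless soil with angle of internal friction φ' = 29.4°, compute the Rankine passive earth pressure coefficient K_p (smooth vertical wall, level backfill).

2.93

K_p = (1 + sin φ)/(1 − sin φ) = tan²(45° + 29.4°/2) = 2.929.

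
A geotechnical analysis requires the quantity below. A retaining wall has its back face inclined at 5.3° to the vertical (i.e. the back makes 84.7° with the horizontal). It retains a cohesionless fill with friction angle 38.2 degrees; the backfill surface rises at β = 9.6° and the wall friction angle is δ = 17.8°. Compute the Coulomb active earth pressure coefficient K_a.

0.281

K_a = sin²(α+φ) / [sin²α · sin(α−δ) · (1 + √{sin(φ+δ)sin(φ−β) / (sin(α−δ)sin(α+β))})²].
With α = 84.7°, φ = 38.2°, δ = 17.8°, β = 9.6°: K_a = 0.2813.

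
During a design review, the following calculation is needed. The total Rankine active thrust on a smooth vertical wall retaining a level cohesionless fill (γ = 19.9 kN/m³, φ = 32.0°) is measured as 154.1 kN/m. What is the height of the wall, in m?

7.10 m

K_a = 0.3073. P_a = ½ K_a γ H² ⇒ H = √(2P_a/(K_a γ)).
H = √(2×154.1/(0.3073×19.9)) = 7.100 m.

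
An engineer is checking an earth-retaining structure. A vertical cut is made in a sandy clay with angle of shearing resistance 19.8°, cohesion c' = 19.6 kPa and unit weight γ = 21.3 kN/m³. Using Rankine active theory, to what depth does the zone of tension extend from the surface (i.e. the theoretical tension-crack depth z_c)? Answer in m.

K_a = tan²(45° − 19.8°/2) = 0.4939; √K_a = 0.7028.
The active pressure is zero where K_a γ z = 2c√K_a, so z_c = 2c/(γ√K_a) = 2×19.6/(21.3×0.7028) = 2.619 m.

2.62 m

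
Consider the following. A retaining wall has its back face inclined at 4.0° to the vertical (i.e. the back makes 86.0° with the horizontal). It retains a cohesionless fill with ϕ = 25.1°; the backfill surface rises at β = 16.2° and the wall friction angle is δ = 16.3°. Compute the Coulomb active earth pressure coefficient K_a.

0.524

K_a = sin²(α+φ) / [sin²α · sin(α−δ) · (1 + √{sin(φ+δ)sin(φ−β) / (sin(α−δ)sin(α+β))})²].
With α = 86.0°, φ = 25.1°, δ = 16.3°, β = 16.2°: K_a = 0.5240.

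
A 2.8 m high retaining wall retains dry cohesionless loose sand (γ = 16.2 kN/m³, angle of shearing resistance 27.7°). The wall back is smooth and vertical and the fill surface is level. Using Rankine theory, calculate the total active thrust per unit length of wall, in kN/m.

23.2 kN/m

K_a = tan²(45° − φ/2) = 0.3653.
P_a = ½ K_a γ H² = 0.5 × 0.3653 × 16.2 × 2.8² = 23.20 kN/m.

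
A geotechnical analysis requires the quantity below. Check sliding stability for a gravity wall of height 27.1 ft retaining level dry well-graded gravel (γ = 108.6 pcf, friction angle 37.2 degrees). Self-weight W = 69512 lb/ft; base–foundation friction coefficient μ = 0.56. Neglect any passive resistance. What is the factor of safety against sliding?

3.96

K_a = tan²(45° − 37.2°/2) = 0.2464.
P_a = ½K_aγH² = 0.5×0.2464×108.6×27.1² = 9827 lb/ft, acting at H/3 = 9.033 ft above the base.
FS_sliding = μW / P_a = 0.56×69512 / 9827 = 3.961.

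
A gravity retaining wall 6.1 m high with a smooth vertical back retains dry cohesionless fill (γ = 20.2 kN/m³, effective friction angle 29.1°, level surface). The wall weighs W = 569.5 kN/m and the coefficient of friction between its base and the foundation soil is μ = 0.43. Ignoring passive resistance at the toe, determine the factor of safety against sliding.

K_a = tan²(45° − 29.1°/2) = 0.3456.
P_a = ½K_aγH² = 0.5×0.3456×20.2×6.1² = 129.9 kN/m, acting at H/3 = 2.033 m above the base.
FS_sliding = μW / P_a = 0.43×569.5 / 129.9 = 1.885.

1.89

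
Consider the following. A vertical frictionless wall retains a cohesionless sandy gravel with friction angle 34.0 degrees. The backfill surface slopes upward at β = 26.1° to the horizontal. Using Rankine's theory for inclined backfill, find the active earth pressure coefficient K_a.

0.399

K_a = cos β · (cos β − √(cos²β − cos²φ)) / (cos β + √(cos²β − cos²φ)).
cos β = 0.8980, cos φ = 0.8290, √(cos²β − cos²φ) = 0.3452.
K_a = 0.8980 × (0.8980 − 0.3452)/(0.8980 + 0.3452) = 0.3993.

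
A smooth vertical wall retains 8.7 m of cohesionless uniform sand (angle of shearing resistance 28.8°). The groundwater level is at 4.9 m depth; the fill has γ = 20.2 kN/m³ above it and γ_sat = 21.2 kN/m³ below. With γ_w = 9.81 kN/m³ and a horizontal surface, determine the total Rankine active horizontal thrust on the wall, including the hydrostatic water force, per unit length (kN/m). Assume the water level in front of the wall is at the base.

K_a = tan²(45° − φ/2) = 0.3498.
γ' = 21.2 − 9.81 = 11.39 kN/m³. Depth below WT = 3.8 m.
σ'_h at WT = K_a γ d_w = 34.62 kPa; at base = 34.62 + K_a γ' × 3.8 = 49.76 kPa.
P₁ (0–4.9 m) = ½×34.62×4.9 = 84.82. P₂ (4.9–8.7 m) = ½(34.62+49.76)×3.8 = 160.3.
P_w = ½ γ_w h₂² = 0.5×9.81×3.8² = 70.83. Total = 84.82+160.3+70.83 = 316.0 kN/m.

316 kN/m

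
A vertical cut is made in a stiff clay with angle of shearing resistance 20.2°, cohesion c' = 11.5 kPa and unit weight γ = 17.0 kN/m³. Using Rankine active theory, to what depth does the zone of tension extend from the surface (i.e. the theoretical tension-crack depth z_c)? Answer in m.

1.94 m

K_a = tan²(45° − 20.2°/2) = 0.4867; √K_a = 0.6976.
The active pressure is zero where K_a γ z = 2c√K_a, so z_c = 2c/(γ√K_a) = 2×11.5/(17.0×0.6976) = 1.939 m.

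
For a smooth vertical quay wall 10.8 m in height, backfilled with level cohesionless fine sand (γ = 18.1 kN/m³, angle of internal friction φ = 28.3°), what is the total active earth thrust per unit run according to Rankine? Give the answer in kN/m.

377 kN/m

K_a = tan²(45° − φ/2) = 0.3568.
P_a = ½ K_a γ H² = 0.5 × 0.3568 × 18.1 × 10.8² = 376.6 kN/m.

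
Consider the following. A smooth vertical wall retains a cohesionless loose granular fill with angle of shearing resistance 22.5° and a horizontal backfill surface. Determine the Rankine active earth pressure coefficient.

K_a = (1 − sin φ)/(1 + sin φ) = (1 − sin 22.5°)/(1 + sin 22.5°) = 0.4465.

0.446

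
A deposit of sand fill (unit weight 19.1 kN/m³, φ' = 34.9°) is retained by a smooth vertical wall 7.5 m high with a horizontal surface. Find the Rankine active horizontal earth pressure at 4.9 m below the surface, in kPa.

K_a = (1 − sin φ)/(1 + sin φ) = 0.2721.
σ_h = K_a γ z = 0.2721 × 19.1 × 4.9 = 25.47 kPa.

25.5 kPa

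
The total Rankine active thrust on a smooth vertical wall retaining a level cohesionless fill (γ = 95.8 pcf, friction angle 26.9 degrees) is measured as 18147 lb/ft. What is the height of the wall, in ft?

31.7 ft

K_a = 0.3770. P_a = ½ K_a γ H² ⇒ H = √(2P_a/(K_a γ)).
H = √(2×18147/(0.3770×95.8)) = 31.70 ft.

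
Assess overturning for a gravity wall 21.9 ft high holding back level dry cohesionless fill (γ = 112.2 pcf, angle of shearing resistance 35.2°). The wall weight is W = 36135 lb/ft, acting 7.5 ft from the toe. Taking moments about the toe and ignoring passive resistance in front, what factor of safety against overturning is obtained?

5.14

K_a = tan²(45° − 35.2°/2) = 0.2687.
P_a = ½K_aγH² = 0.5×0.2687×112.2×21.9² = 7229 lb/ft, acting at H/3 = 7.300 ft above the base.
Overturning moment M_o = P_a × H/3 = 7229 × 7.300 = 52770.
Resisting moment M_r = W × 7.5 = 36135 × 7.5 = 271000.
FS_overturning = M_r/M_o = 271000/52770 = 5.135.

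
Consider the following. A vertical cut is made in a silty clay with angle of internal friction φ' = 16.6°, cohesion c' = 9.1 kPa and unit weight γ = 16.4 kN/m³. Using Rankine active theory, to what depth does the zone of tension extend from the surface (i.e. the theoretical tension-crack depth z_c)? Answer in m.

K_a = tan²(45° − 16.6°/2) = 0.5556; √K_a = 0.7454.
The active pressure is zero where K_a γ z = 2c√K_a, so z_c = 2c/(γ√K_a) = 2×9.1/(16.4×0.7454) = 1.489 m.

1.49 m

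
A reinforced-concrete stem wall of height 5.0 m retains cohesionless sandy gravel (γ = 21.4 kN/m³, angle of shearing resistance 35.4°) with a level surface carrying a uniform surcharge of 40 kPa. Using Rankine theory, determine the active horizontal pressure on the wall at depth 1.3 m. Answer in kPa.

18.1 kPa

K_a = (1 − sin φ)/(1 + sin φ) = 0.2664.
σ_v = γz + q = 21.4 × 1.3 + 40 = 67.82 kPa.
σ_h = K_a σ_v = 0.2664 × 67.82 = 18.07 kPa.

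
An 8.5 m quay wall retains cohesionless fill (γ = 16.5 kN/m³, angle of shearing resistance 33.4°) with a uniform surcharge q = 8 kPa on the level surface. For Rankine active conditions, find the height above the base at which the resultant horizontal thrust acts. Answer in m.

K_a = 0.2899.
Triangular part P₁ = ½K_aγH² = 172.8 at H/3 = 2.833 m; rectangular part P₂ = K_a q H = 19.71 at H/2 = 4.250 m.
ȳ = (P₁·2.833 + P₂·4.250)/(P₁+P₂) = 2.978 m.

2.98 m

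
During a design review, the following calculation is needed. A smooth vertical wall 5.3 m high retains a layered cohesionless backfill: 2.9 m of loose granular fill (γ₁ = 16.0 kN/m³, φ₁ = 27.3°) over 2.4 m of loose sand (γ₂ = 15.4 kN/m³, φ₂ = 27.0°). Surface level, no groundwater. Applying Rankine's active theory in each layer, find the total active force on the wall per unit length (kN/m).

K_a1 = tan²(45°−27.3°/2) = 0.3711; K_a2 = tan²(45°−27.0°/2) = 0.3755.
Layer 1: σ at base = K_a1 γ₁ h₁ = 17.22 kPa; P₁ = ½×17.22×2.9 = 24.97.
Layer 2: σ_v at top = γ₁h₁ = 46.40; σ_h top = K_a2×46.40 = 17.42; σ_h base = K_a2×(46.40+15.4×2.4) = 31.30.
P₂ = ½(17.42+31.30)×2.4 = 58.47. Total P_a = 24.97+58.47 = 83.44 kN/m.

83.4 kN/m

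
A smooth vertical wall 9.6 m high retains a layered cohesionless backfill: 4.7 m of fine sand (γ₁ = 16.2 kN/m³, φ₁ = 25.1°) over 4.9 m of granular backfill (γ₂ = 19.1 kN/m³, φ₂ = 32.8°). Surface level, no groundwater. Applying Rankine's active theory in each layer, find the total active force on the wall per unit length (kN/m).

251 kN/m

K_a1 = tan²(45°−25.1°/2) = 0.4043; K_a2 = tan²(45°−32.8°/2) = 0.2973.
Layer 1: σ at base = K_a1 γ₁ h₁ = 30.78 kPa; P₁ = ½×30.78×4.7 = 72.34.
Layer 2: σ_v at top = γ₁h₁ = 76.14; σ_h top = K_a2×76.14 = 22.63; σ_h base = K_a2×(76.14+19.1×4.9) = 50.45.
P₂ = ½(22.63+50.45)×4.9 = 179.1. Total P_a = 72.34+179.1 = 251.4 kN/m.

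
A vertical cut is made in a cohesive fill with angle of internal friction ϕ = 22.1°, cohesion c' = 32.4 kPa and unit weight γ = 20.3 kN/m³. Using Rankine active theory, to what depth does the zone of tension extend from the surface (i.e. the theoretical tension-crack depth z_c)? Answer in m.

4.74 m

K_a = tan²(45° − 22.1°/2) = 0.4533; √K_a = 0.6732.
The active pressure is zero where K_a γ z = 2c√K_a, so z_c = 2c/(γ√K_a) = 2×32.4/(20.3×0.6732) = 4.741 m.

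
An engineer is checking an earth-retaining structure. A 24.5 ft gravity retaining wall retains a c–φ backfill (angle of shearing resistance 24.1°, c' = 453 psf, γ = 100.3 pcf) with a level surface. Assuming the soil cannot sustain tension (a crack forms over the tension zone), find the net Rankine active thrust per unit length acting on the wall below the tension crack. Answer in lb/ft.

2350 lb/ft

K_a = 0.4201; √K_a = 0.6482.
Tension-crack depth z_c = 2c/(γ√K_a) = 2×453/(100.3×0.6482) = 13.94 ft.
σ_a at base = K_a γ H − 2c√K_a = 0.4201×100.3×24.5 − 2×453×0.6482 = 445.1 psf.
P_a = ½ × 445.1 × (H − z_c) = 0.5×445.1×10.56 = 2351 lb/ft.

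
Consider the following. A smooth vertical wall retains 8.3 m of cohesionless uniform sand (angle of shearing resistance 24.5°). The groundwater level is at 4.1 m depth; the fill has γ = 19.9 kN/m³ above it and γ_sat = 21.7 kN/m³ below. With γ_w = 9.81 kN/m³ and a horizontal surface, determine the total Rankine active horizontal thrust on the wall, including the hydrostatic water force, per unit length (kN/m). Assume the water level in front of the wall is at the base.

K_a = tan²(45° − φ/2) = 0.4137.
γ' = 21.7 − 9.81 = 11.89 kN/m³. Depth below WT = 4.2 m.
σ'_h at WT = K_a γ d_w = 33.76 kPa; at base = 33.76 + K_a γ' × 4.2 = 54.42 kPa.
P₁ (0–4.1 m) = ½×33.76×4.1 = 69.20. P₂ (4.1–8.3 m) = ½(33.76+54.42)×4.2 = 185.2.
P_w = ½ γ_w h₂² = 0.5×9.81×4.2² = 86.52. Total = 69.20+185.2+86.52 = 340.9 kN/m.

341 kN/m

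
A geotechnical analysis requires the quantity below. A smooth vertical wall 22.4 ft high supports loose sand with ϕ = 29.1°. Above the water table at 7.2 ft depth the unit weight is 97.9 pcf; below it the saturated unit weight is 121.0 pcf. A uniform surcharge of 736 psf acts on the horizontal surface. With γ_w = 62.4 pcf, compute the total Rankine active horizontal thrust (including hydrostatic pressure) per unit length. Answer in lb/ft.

K_a = tan²(45° − φ/2) = 0.3456.
γ' = 121.0 − 62.4 = 58.60 pcf. h₂ = H − d_w = 15.2 ft.
σ'_h: at surface K_a·q = 254.4; at WT K_a(q+γd_w) = 498.0; at base K_a(q+γd_w+γ'h₂) = 805.8 psf.
P₁ = ½(254.4+498.0)×7.2 = 2708; P₂ = ½(498.0+805.8)×15.2 = 9908; P_w = ½γ_w h₂² = 7208.
Total = 2708+9908+7208 = 19830 lb/ft.

19800 lb/ft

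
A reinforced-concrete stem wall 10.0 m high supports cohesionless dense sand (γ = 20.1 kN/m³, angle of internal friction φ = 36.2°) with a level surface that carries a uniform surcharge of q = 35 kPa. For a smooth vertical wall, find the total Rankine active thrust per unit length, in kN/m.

K_a = tan²(45° − φ/2) = 0.2574.
Soil triangle: ½ K_a γ H² = 0.5×0.2574×20.1×10.0² = 258.7 kN/m.
Surcharge rectangle: K_a q H = 0.2574×35×10.0 = 90.08 kN/m.
Total = 258.7 + 90.08 = 348.8 kN/m.

349 kN/m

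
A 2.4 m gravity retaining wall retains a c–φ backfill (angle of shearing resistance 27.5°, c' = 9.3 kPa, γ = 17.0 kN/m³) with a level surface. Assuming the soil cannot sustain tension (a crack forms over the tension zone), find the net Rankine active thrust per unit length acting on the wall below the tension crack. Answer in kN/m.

K_a = 0.3682; √K_a = 0.6068.
Tension-crack depth z_c = 2c/(γ√K_a) = 2×9.3/(17.0×0.6068) = 1.803 m.
σ_a at base = K_a γ H − 2c√K_a = 0.3682×17.0×2.4 − 2×9.3×0.6068 = 3.737 kPa.
P_a = ½ × 3.737 × (H − z_c) = 0.5×3.737×0.5969 = 1.115 kN/m.

1.12 kN/m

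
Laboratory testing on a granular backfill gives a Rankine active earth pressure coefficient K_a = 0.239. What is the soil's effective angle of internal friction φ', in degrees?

37.9°

K_a = tan²(45° − φ/2) ⇒ 45° − φ/2 = arctan(√0.239) = 26.05°.
φ = 2(45° − 26.05°) = 37.89°.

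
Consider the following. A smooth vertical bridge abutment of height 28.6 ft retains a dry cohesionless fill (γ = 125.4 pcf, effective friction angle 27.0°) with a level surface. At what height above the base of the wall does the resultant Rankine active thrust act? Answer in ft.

K_a = 0.3755.
The pressure distribution is triangular, so the resultant acts at H/3 above the base = 28.6/3 = 9.533 ft.

9.53 ft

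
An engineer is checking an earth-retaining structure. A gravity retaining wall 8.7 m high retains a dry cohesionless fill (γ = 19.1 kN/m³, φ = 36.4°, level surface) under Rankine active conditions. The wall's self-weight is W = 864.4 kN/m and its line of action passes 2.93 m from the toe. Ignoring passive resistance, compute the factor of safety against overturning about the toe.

4.74

K_a = tan²(45° − 36.4°/2) = 0.2552.
P_a = ½K_aγH² = 0.5×0.2552×19.1×8.7² = 184.4 kN/m, acting at H/3 = 2.900 m above the base.
Overturning moment M_o = P_a × H/3 = 184.4 × 2.900 = 534.9.
Resisting moment M_r = W × 2.93 = 864.4 × 2.93 = 2533.
FS_overturning = M_r/M_o = 2533/534.9 = 4.735.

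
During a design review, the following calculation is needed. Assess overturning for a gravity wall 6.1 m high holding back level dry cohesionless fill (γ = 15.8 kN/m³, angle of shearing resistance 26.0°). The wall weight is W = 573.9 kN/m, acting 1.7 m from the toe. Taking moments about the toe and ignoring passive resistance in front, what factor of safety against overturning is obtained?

4.18

K_a = tan²(45° − 26.0°/2) = 0.3905.
P_a = ½K_aγH² = 0.5×0.3905×15.8×6.1² = 114.8 kN/m, acting at H/3 = 2.033 m above the base.
Overturning moment M_o = P_a × H/3 = 114.8 × 2.033 = 233.4.
Resisting moment M_r = W × 1.7 = 573.9 × 1.7 = 975.6.
FS_overturning = M_r/M_o = 975.6/233.4 = 4.180.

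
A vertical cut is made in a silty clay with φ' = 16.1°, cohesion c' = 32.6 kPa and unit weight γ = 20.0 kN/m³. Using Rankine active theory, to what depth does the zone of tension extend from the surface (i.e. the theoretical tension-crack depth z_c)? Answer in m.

K_a = tan²(45° − 16.1°/2) = 0.5658; √K_a = 0.7522.
The active pressure is zero where K_a γ z = 2c√K_a, so z_c = 2c/(γ√K_a) = 2×32.6/(20.0×0.7522) = 4.334 m.

4.33 m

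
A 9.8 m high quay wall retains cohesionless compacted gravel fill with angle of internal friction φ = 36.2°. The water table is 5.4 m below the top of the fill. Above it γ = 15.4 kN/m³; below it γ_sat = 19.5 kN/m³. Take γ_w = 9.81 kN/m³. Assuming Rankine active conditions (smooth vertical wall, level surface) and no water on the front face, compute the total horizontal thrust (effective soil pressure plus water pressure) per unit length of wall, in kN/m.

K_a = tan²(45° − φ/2) = 0.2574.
γ' = 19.5 − 9.81 = 9.690 kN/m³. Depth below WT = 4.4 m.
σ'_h at WT = K_a γ d_w = 21.40 kPa; at base = 21.40 + K_a γ' × 4.4 = 32.38 kPa.
P₁ (0–5.4 m) = ½×21.40×5.4 = 57.79. P₂ (5.4–9.8 m) = ½(21.40+32.38)×4.4 = 118.3.
P_w = ½ γ_w h₂² = 0.5×9.81×4.4² = 94.96. Total = 57.79+118.3+94.96 = 271.1 kN/m.

271 kN/m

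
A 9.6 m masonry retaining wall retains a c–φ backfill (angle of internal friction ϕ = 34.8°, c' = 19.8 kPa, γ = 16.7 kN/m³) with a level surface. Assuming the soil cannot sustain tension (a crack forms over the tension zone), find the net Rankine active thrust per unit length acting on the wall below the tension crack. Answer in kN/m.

58.5 kN/m

K_a = 0.2733; √K_a = 0.5228.
Tension-crack depth z_c = 2c/(γ√K_a) = 2×19.8/(16.7×0.5228) = 4.536 m.
σ_a at base = K_a γ H − 2c√K_a = 0.2733×16.7×9.6 − 2×19.8×0.5228 = 23.11 kPa.
P_a = ½ × 23.11 × (H − z_c) = 0.5×23.11×5.064 = 58.53 kN/m.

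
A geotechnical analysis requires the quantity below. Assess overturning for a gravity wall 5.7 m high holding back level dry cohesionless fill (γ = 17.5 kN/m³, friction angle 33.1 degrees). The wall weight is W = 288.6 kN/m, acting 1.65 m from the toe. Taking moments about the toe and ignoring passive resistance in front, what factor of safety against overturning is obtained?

K_a = tan²(45° − 33.1°/2) = 0.2936.
P_a = ½K_aγH² = 0.5×0.2936×17.5×5.7² = 83.46 kN/m, acting at H/3 = 1.900 m above the base.
Overturning moment M_o = P_a × H/3 = 83.46 × 1.900 = 158.6.
Resisting moment M_r = W × 1.65 = 288.6 × 1.65 = 476.2.
FS_overturning = M_r/M_o = 476.2/158.6 = 3.003.

3.00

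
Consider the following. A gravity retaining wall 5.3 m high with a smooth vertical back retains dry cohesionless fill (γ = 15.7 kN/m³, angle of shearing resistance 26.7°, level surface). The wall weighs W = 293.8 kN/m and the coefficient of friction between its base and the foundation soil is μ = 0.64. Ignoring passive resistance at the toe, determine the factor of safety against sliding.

K_a = tan²(45° − 26.7°/2) = 0.3800.
P_a = ½K_aγH² = 0.5×0.3800×15.7×5.3² = 83.78 kN/m, acting at H/3 = 1.767 m above the base.
FS_sliding = μW / P_a = 0.64×293.8 / 83.78 = 2.244.

2.24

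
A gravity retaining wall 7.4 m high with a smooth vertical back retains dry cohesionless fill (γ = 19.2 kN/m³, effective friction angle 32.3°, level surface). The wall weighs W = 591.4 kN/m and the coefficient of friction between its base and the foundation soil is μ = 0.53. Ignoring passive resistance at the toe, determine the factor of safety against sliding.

1.96

K_a = tan²(45° − 32.3°/2) = 0.3035.
P_a = ½K_aγH² = 0.5×0.3035×19.2×7.4² = 159.5 kN/m, acting at H/3 = 2.467 m above the base.
FS_sliding = μW / P_a = 0.53×591.4 / 159.5 = 1.965.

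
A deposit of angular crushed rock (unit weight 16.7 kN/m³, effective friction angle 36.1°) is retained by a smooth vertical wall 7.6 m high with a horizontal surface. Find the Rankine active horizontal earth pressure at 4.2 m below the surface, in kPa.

K_a = (1 − sin φ)/(1 + sin φ) = 0.2585.
σ_h = K_a γ z = 0.2585 × 16.7 × 4.2 = 18.13 kPa.

18.1 kPa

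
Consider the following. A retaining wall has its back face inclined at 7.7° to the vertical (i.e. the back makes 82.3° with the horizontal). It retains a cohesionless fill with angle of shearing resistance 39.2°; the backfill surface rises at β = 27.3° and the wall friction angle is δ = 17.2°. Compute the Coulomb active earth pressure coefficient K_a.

K_a = sin²(α+φ) / [sin²α · sin(α−δ) · (1 + √{sin(φ+δ)sin(φ−β) / (sin(α−δ)sin(α+β))})²].
With α = 82.3°, φ = 39.2°, δ = 17.2°, β = 27.3°: K_a = 0.3891.

0.389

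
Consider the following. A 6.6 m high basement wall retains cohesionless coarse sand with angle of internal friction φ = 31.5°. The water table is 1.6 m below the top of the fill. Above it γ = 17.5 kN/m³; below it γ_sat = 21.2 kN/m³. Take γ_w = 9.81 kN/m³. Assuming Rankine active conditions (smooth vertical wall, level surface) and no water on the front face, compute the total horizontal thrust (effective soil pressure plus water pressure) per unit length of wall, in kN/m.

218 kN/m

K_a = tan²(45° − φ/2) = 0.3136.
γ' = 21.2 − 9.81 = 11.39 kN/m³. Depth below WT = 5.0 m.
σ'_h at WT = K_a γ d_w = 8.782 kPa; at base = 8.782 + K_a γ' × 5.0 = 26.64 kPa.
P₁ (0–1.6 m) = ½×8.782×1.6 = 7.025. P₂ (1.6–6.6 m) = ½(8.782+26.64)×5.0 = 88.56.
P_w = ½ γ_w h₂² = 0.5×9.81×5.0² = 122.6. Total = 7.025+88.56+122.6 = 218.2 kN/m.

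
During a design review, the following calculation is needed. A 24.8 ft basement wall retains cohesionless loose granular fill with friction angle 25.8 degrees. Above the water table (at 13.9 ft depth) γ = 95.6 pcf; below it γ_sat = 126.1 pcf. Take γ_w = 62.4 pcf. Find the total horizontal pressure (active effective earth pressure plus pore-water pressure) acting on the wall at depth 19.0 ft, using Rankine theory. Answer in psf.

K_a = (1 − sin φ)/(1 + sin φ) = 0.3935.
γ' = 126.1 − 62.4 = 63.70 pcf.
Effective vertical stress at 19.0 ft: σ'_v = 95.6×13.9 + 63.70×5.10 = 1654 psf.
σ'_h = K_a σ'_v = 0.3935 × 1654 = 650.7 psf; u = γ_w × 5.10 = 318.2 psf.
Total σ_h = 650.7 + 318.2 = 969.0 psf.

969 psf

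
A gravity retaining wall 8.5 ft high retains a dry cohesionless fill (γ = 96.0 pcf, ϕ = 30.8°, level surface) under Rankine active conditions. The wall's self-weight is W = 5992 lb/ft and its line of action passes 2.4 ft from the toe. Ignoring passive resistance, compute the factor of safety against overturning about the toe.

K_a = tan²(45° − 30.8°/2) = 0.3227.
P_a = ½K_aγH² = 0.5×0.3227×96.0×8.5² = 1119 lb/ft, acting at H/3 = 2.833 ft above the base.
Overturning moment M_o = P_a × H/3 = 1119 × 2.833 = 3171.
Resisting moment M_r = W × 2.4 = 5992 × 2.4 = 14380.
FS_overturning = M_r/M_o = 14380/3171 = 4.535.

4.54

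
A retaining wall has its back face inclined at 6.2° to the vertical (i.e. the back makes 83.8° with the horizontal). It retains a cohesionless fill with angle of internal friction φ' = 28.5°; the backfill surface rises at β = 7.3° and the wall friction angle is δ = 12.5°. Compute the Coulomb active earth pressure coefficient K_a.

0.406

K_a = sin²(α+φ) / [sin²α · sin(α−δ) · (1 + √{sin(φ+δ)sin(φ−β) / (sin(α−δ)sin(α+β))})²].
With α = 83.8°, φ = 28.5°, δ = 12.5°, β = 7.3°: K_a = 0.4061.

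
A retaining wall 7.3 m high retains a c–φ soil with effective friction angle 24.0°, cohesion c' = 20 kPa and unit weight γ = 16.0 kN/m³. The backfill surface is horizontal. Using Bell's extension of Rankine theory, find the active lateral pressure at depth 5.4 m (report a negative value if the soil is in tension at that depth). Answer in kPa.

10.5 kPa

K_a = (1 − sin φ)/(1 + sin φ) = 0.4217.
σ_a = K_a γ z − 2c√K_a = 0.4217×16.0×5.4 − 2×20×0.6494 = 10.46 kPa.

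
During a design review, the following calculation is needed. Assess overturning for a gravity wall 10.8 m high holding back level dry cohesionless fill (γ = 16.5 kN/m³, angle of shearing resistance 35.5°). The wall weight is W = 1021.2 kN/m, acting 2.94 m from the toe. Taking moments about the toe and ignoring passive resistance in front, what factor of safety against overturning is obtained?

3.27

K_a = tan²(45° − 35.5°/2) = 0.2653.
P_a = ½K_aγH² = 0.5×0.2653×16.5×10.8² = 255.3 kN/m, acting at H/3 = 3.600 m above the base.
Overturning moment M_o = P_a × H/3 = 255.3 × 3.600 = 918.9.
Resisting moment M_r = W × 2.94 = 1021.2 × 2.94 = 3002.
FS_overturning = M_r/M_o = 3002/918.9 = 3.267.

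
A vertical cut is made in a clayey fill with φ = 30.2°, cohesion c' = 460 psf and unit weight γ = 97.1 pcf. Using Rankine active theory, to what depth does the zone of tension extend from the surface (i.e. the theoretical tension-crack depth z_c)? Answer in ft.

K_a = tan²(45° − 30.2°/2) = 0.3307; √K_a = 0.5750.
The active pressure is zero where K_a γ z = 2c√K_a, so z_c = 2c/(γ√K_a) = 2×460/(97.1×0.5750) = 16.48 ft.

16.5 ft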